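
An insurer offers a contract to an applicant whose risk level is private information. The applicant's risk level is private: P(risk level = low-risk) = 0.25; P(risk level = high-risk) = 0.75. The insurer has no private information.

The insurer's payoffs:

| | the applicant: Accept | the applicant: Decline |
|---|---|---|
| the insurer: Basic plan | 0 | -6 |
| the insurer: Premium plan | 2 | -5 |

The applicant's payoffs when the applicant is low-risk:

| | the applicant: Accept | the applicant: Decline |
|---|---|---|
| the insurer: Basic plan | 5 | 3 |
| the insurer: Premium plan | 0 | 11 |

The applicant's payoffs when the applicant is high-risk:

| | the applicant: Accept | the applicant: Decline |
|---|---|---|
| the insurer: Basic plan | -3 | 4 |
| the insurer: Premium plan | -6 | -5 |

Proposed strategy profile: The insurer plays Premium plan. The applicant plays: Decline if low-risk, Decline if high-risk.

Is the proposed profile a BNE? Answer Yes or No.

Yes

The insurer plays Premium plan: E[Premium plan] = 0.25·(-5) + 0.75·(-5) = -5; E[Basic plan] = -6. Best-responding. ✓
The applicant (risk level low-risk), facing Premium plan: Accept gives 0, Decline gives 11. Proposed Decline is best. ✓
The applicant (risk level high-risk), facing Premium plan: Accept gives -6, Decline gives -5. Proposed Decline is best. ✓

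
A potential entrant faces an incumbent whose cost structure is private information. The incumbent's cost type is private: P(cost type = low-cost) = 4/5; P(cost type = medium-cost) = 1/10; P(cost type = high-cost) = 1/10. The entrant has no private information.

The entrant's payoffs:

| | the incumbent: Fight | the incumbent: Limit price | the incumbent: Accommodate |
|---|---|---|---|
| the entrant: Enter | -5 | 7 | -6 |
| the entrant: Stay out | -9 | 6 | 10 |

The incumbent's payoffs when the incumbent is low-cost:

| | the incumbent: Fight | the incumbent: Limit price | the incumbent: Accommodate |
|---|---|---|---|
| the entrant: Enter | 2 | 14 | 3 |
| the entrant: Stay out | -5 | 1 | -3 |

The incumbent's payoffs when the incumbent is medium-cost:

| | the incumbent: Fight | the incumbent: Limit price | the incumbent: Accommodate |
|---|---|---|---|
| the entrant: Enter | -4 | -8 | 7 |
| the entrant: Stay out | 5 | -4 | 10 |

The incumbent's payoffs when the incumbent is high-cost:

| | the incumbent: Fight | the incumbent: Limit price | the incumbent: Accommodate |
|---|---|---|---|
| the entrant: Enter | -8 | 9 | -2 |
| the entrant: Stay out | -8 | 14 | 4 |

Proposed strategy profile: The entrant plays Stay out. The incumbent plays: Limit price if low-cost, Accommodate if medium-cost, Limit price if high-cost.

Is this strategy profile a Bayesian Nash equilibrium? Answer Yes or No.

Yes

The entrant plays Stay out: E[Stay out] = 4/5·(6) + 1/10·(10) + 1/10·(6) = 32/5; E[Enter] = 57/10. Best-responding. ✓
The incumbent (cost type low-cost), facing Stay out: Fight gives -5, Limit price gives 1, Accommodate gives -3. Proposed Limit price is best. ✓
The incumbent (cost type medium-cost), facing Stay out: Fight gives 5, Limit price gives -4, Accommodate gives 10. Proposed Accommodate is best. ✓
The incumbent (cost type high-cost), facing Stay out: Fight gives -8, Limit price gives 14, Accommodate gives 4. Proposed Limit price is best. ✓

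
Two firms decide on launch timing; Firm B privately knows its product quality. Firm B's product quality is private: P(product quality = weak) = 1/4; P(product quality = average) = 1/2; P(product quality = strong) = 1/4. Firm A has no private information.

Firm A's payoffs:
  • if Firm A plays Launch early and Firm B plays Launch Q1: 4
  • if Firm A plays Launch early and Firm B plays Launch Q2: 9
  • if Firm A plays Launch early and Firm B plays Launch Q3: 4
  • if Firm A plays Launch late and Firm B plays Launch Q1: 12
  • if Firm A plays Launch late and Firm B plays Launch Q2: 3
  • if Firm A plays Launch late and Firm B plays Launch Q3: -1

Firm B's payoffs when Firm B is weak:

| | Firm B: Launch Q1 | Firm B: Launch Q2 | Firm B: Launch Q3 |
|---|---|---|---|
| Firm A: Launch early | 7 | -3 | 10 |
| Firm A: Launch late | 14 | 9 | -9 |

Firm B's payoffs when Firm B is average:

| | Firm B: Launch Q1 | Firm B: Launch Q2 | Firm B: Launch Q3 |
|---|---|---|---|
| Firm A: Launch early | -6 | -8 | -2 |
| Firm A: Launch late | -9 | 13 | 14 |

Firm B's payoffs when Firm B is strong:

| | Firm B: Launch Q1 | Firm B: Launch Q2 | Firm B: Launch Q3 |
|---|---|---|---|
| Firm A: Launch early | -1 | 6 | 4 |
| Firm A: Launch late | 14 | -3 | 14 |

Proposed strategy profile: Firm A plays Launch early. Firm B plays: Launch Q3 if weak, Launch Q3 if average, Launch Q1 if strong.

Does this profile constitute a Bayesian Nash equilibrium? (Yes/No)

Firm A plays Launch early: E[Launch early] = 1/4·(4) + 1/2·(4) + 1/4·(4) = 4; E[Launch late] = 9/4. Best-responding. ✓
Firm B (product quality weak), facing Launch early: Launch Q1 gives 7, Launch Q2 gives -3, Launch Q3 gives 10. Proposed Launch Q3 is best. ✓
Firm B (product quality average), facing Launch early: Launch Q1 gives -6, Launch Q2 gives -8, Launch Q3 gives -2. Proposed Launch Q3 is best. ✓
Firm B (product quality strong), facing Launch early: Launch Q1 gives -1, Launch Q2 gives 6, Launch Q3 gives 4. Proposed Launch Q1 is not best — profitable deviation exists. ✗

No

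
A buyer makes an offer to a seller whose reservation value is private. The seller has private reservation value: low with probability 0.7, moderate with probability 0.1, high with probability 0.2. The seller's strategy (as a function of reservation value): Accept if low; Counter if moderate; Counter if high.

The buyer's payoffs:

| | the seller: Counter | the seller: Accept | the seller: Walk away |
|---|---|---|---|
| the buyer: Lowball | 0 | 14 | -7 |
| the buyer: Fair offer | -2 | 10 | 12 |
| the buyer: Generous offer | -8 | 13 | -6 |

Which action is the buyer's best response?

E[Lowball] = 0.7·(14) + 0.1·(0) + 0.2·(0) = 9.8
E[Fair offer] = 0.7·(10) + 0.1·(-2) + 0.2·(-2) = 6.4
E[Generous offer] = 0.7·(13) + 0.1·(-8) + 0.2·(-8) = 6.7
Best response: Lowball (9.8 is the largest).

Lowball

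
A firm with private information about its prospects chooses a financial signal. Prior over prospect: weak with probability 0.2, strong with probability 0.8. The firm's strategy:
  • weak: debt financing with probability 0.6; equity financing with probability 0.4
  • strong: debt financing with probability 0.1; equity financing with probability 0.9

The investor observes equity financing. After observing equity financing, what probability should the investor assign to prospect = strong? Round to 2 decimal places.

Apply Bayes' rule using the sender's strategy as the likelihood.
P(equity financing) = 0.2·0.4 + 0.8·0.9 = 0.8
P(strong | equity financing) = (0.8·0.9) / 0.8 = 0.72 / 0.8 = 0.9

0.90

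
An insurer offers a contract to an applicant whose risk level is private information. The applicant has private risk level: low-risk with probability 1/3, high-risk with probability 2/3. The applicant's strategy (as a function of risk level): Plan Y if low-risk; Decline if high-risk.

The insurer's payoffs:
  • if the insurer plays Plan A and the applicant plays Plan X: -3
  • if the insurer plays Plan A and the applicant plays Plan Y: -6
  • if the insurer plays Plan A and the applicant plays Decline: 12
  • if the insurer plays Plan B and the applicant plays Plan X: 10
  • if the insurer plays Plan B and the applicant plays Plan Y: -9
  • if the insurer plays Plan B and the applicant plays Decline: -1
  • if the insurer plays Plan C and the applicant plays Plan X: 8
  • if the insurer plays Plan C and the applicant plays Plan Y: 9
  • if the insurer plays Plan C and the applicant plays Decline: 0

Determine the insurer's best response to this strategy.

Plan A

E[Plan A] = 1/3·(-6) + 2/3·(12) = 6
E[Plan B] = 1/3·(-9) + 2/3·(-1) = -11/3
E[Plan C] = 1/3·(9) + 2/3·(0) = 3
Best response: Plan A (6 is the largest).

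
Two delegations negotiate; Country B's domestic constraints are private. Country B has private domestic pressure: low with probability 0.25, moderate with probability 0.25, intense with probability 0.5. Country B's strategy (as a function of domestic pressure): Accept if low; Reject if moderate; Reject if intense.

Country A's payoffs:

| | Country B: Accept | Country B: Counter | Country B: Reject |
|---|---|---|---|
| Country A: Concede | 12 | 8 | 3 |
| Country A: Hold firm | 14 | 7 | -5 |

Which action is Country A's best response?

Compute Country A's expected payoff for each action, taking the expectation over Country B's type.
E[Concede] = 0.25·(12) + 0.25·(3) + 0.5·(3) = 5.25
E[Hold firm] = 0.25·(14) + 0.25·(-5) + 0.5·(-5) = -0.25
Best response: Concede (5.25 is the largest).

Concede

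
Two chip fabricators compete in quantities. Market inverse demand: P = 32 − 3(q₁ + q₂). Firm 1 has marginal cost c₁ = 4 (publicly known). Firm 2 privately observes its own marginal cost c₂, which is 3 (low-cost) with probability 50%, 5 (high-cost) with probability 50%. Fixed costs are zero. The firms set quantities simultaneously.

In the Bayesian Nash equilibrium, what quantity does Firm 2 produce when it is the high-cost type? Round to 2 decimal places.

Firm 2 with cost c maximizes (32 − 3(q₁+q₂) − c)·q₂, giving q₂(c) = (32 − c − 3q₁)/6.
E[c₂] = 0.5·3 + 0.5·5 = 4
Firm 1's FOC against E[q₂] yields q₁ = (32 − 2·4 + E[c₂])/9 = (32 − 8 + 4)/9 = 3.11111.
q₂(high-cost) = (32 − 5 − 3·3.11111)/6 = 2.94444.

2.94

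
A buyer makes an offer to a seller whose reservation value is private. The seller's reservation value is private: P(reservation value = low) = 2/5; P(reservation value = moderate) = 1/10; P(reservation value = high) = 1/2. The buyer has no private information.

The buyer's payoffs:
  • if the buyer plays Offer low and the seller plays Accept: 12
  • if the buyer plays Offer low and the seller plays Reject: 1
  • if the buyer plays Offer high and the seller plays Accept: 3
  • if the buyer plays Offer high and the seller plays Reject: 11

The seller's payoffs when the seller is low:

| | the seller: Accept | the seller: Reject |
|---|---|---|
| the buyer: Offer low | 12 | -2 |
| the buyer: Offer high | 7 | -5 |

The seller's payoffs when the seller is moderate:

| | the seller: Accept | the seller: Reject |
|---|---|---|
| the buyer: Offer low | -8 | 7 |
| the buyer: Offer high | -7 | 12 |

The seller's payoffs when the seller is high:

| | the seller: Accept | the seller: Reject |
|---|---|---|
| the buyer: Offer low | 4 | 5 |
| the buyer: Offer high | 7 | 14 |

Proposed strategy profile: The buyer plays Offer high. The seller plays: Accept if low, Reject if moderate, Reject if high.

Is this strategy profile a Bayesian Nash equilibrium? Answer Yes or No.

Yes

The buyer plays Offer high: E[Offer high] = 2/5·(3) + 1/10·(11) + 1/2·(11) = 39/5; E[Offer low] = 27/5. Best-responding. ✓
The seller (reservation value low), facing Offer high: Accept gives 7, Reject gives -5. Proposed Accept is best. ✓
The seller (reservation value moderate), facing Offer high: Accept gives -7, Reject gives 12. Proposed Reject is best. ✓
The seller (reservation value high), facing Offer high: Accept gives 7, Reject gives 14. Proposed Reject is best. ✓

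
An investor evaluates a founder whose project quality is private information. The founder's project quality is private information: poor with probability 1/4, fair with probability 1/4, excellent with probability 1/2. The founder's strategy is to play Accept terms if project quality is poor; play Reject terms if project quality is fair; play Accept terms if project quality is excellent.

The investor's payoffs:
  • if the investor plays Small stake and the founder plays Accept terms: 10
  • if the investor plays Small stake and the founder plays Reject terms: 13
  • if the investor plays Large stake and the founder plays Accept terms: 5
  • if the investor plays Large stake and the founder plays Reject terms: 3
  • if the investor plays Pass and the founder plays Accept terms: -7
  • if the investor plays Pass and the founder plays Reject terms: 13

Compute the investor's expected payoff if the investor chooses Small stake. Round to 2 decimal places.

E[Small stake] = 1/4·10 + 1/4·13 + 1/2·10 = 5/2 + 13/4 + 5 = 43/4

10.75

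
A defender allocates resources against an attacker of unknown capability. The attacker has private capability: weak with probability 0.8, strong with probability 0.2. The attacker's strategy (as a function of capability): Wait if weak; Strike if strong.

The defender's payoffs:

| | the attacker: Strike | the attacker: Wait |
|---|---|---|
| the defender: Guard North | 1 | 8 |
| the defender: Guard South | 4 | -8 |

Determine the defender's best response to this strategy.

Guard North

Compute the defender's expected payoff for each action, taking the expectation over the attacker's type.
E[Guard North] = 0.8·(8) + 0.2·(1) = 6.6
E[Guard South] = 0.8·(-8) + 0.2·(4) = -5.6
Best response: Guard North (6.6 is the largest).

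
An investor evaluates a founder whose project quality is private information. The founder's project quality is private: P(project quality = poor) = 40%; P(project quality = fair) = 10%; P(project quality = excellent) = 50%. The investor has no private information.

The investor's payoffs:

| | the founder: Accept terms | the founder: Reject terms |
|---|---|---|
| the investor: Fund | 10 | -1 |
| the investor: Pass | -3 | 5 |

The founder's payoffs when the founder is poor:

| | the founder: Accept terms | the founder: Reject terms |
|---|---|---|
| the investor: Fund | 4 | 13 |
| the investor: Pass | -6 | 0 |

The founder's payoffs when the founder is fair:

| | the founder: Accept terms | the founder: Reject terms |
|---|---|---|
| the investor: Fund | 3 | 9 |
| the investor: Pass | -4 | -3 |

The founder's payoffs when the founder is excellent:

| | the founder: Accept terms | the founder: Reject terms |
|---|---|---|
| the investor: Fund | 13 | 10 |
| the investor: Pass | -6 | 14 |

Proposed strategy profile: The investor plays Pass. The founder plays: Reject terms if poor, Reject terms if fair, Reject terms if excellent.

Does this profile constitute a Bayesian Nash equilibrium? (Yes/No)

The investor plays Pass: E[Pass] = 0.4·(5) + 0.1·(5) + 0.5·(5) = 5; E[Fund] = -1. Best-responding. ✓
The founder (project quality poor), facing Pass: Accept terms gives -6, Reject terms gives 0. Proposed Reject terms is best. ✓
The founder (project quality fair), facing Pass: Accept terms gives -4, Reject terms gives -3. Proposed Reject terms is best. ✓
The founder (project quality excellent), facing Pass: Accept terms gives -6, Reject terms gives 14. Proposed Reject terms is best. ✓

Yes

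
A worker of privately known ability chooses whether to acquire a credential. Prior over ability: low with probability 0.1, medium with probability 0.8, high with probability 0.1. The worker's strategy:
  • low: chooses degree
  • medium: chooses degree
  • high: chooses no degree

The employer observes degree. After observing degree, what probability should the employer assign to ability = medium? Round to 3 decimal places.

0.889

P(degree) = 0.1·1 + 0.8·1 + 0.1·0 = 0.9
P(medium | degree) = (0.8·1) / 0.9 = 0.8 / 0.9 = 0.888889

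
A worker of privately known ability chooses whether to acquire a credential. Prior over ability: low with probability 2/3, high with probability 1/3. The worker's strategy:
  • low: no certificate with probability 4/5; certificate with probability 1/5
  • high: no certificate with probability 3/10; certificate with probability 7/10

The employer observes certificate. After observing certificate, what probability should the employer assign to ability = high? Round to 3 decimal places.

P(certificate) = (2/3)·(1/5) + (1/3)·(7/10) = 11/30
P(high | certificate) = ((1/3)·(7/10)) / (11/30) = (7/30) / (11/30) = 7/11

0.636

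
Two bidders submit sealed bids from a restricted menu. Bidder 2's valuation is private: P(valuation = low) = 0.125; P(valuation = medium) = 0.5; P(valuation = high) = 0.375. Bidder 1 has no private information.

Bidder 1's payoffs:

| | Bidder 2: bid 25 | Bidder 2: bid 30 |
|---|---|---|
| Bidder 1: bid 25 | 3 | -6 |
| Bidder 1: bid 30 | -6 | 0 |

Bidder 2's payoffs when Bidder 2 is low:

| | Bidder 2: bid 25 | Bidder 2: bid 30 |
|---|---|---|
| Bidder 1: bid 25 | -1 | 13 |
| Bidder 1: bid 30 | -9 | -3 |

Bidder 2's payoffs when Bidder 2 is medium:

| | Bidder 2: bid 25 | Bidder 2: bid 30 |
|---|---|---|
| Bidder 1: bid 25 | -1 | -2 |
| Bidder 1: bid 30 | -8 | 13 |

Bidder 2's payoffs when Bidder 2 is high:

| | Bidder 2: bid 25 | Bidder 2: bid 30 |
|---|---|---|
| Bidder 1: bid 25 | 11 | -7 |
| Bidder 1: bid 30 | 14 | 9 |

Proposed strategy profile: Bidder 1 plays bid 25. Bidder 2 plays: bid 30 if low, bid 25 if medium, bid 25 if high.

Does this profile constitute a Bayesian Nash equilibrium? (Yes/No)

A profile is a BNE iff every type of every player is best-responding given beliefs about the other side.
Bidder 1 plays bid 25: E[bid 25] = 0.125·(-6) + 0.5·(3) + 0.375·(3) = 1.875; E[bid 30] = -5.25. Best-responding. ✓
Bidder 2 (valuation low), facing bid 25: bid 25 gives -1, bid 30 gives 13. Proposed bid 30 is best. ✓
Bidder 2 (valuation medium), facing bid 25: bid 25 gives -1, bid 30 gives -2. Proposed bid 25 is best. ✓
Bidder 2 (valuation high), facing bid 25: bid 25 gives 11, bid 30 gives -7. Proposed bid 25 is best. ✓

Yes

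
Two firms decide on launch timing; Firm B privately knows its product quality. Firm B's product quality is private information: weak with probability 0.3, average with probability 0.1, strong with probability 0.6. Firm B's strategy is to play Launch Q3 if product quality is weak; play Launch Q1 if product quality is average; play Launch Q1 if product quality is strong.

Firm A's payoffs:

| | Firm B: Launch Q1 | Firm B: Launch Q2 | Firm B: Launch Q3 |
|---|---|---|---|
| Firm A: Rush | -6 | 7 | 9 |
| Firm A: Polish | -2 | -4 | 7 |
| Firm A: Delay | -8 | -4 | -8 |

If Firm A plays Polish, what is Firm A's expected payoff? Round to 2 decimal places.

0.70

E[Polish] = 0.3·7 + 0.1·(-2) + 0.6·(-2) = 2.1 + (-0.2) + (-1.2) = 0.7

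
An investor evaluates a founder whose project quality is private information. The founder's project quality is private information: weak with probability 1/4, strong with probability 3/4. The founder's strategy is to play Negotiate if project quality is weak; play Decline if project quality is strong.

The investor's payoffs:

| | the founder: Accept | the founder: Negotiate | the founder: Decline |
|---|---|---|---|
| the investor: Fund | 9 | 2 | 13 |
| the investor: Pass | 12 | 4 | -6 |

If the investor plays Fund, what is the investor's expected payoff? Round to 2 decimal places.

10.25

E[Fund] = 1/4·2 + 3/4·13 = 1/2 + 39/4 = 41/4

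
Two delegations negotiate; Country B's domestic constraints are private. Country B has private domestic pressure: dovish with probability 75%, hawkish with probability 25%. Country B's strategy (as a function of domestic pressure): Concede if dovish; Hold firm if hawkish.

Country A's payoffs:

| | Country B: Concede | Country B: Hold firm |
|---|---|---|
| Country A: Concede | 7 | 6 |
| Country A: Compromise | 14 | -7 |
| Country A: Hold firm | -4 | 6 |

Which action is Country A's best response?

Compromise

Compute Country A's expected payoff for each action, taking the expectation over Country B's type.
E[Concede] = 0.75·(7) + 0.25·(6) = 6.75
E[Compromise] = 0.75·(14) + 0.25·(-7) = 8.75
E[Hold firm] = 0.75·(-4) + 0.25·(6) = -1.5
Best response: Compromise (8.75 is the largest).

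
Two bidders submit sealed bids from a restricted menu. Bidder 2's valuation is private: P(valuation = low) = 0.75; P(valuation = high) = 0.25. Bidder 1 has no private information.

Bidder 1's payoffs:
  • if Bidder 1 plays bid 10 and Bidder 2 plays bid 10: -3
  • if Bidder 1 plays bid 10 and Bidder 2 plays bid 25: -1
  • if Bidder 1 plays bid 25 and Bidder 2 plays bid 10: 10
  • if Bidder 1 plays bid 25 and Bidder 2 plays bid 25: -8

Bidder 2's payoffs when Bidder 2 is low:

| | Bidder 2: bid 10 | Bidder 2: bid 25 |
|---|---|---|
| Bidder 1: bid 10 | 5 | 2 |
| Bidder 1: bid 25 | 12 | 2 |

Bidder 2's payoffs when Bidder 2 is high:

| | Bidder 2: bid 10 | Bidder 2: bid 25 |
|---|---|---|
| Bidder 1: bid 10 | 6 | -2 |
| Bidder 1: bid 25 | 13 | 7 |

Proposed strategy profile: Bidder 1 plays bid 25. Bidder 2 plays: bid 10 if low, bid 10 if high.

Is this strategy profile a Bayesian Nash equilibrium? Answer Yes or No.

A profile is a BNE iff every type of every player is best-responding given beliefs about the other side.
Bidder 1 plays bid 25: E[bid 25] = 0.75·(10) + 0.25·(10) = 10; E[bid 10] = -3. Best-responding. ✓
Bidder 2 (valuation low), facing bid 25: bid 10 gives 12, bid 25 gives 2. Proposed bid 10 is best. ✓
Bidder 2 (valuation high), facing bid 25: bid 10 gives 13, bid 25 gives 7. Proposed bid 10 is best. ✓

Yes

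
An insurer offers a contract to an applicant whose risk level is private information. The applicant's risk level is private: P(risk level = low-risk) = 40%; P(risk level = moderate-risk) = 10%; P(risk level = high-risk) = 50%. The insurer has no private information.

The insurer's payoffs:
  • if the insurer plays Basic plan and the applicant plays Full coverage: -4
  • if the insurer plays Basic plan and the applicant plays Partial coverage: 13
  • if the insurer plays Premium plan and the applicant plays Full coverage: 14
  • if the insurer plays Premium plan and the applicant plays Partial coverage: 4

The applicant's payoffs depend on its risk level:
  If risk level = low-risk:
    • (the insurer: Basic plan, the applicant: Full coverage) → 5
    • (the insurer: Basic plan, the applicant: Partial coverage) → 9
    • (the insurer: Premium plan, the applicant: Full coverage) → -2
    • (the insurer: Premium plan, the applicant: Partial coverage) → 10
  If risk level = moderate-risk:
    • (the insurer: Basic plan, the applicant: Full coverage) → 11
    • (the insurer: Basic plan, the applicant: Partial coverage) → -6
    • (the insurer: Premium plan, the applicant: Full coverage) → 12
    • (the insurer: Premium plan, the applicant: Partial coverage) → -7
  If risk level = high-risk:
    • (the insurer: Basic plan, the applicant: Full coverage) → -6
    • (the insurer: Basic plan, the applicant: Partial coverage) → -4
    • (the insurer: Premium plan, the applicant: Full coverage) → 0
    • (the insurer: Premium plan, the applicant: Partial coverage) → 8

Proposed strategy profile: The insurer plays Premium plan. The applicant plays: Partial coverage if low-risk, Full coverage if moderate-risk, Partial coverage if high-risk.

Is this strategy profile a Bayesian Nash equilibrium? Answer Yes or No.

No

The insurer plays Premium plan: E[Premium plan] = 0.4·(4) + 0.1·(14) + 0.5·(4) = 5; E[Basic plan] = 11.3. Not best-responding. ✗
The applicant (risk level low-risk), facing Premium plan: Full coverage gives -2, Partial coverage gives 10. Proposed Partial coverage is best. ✓
The applicant (risk level moderate-risk), facing Premium plan: Full coverage gives 12, Partial coverage gives -7. Proposed Full coverage is best. ✓
The applicant (risk level high-risk), facing Premium plan: Full coverage gives 0, Partial coverage gives 8. Proposed Partial coverage is best. ✓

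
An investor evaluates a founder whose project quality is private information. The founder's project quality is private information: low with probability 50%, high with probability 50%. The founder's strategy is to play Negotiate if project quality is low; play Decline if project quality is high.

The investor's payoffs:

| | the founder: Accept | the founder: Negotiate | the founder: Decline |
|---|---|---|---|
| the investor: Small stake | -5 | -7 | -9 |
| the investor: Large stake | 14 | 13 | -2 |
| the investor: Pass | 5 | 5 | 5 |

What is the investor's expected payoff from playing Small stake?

Take the expectation over the founder's project quality, weighting each type's action by its prior probability.
E[Small stake] = 0.5·(-7) + 0.5·(-9) = (-3.5) + (-4.5) = -8

-8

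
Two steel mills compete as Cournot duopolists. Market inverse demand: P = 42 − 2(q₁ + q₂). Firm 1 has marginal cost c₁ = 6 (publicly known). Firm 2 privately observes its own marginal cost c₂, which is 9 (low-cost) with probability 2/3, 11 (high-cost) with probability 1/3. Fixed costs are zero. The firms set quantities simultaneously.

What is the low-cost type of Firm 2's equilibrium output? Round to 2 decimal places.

Type-c best response for Firm 2: q₂(c) = (42 − c)/4 − q₁/2.
Firm 1 maximizes expected profit; its first-order condition is 42 − 4q₁ − 2E[q₂] − 6 = 0.
Substituting E[q₂] and solving: E[c₂] = 9.66667, so q₁ = (42 − 2·6 + 9.66667)/6 = 6.61111.
q₂(low-cost) = (42 − 9 − 2·6.61111)/4 = 4.94444.

4.94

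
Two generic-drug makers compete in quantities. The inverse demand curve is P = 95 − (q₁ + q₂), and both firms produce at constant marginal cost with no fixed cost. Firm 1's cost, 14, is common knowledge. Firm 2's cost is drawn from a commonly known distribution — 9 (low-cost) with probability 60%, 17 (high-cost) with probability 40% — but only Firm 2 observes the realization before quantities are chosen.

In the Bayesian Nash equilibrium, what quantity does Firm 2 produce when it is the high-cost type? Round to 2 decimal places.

Each type of Firm 2 best-responds to q₁; Firm 1 best-responds to the expected q₂ over Firm 2's types.
Firm 2 with cost c maximizes (95 − (q₁+q₂) − c)·q₂, giving q₂(c) = (95 − c − q₁)/2.
E[c₂] = 0.6·9 + 0.4·17 = 12.2
Firm 1's FOC against E[q₂] yields q₁ = (95 − 2·14 + E[c₂])/3 = (95 − 28 + 12.2)/3 = 26.4.
q₂(high-cost) = (95 − 17 − 26.4)/2 = 25.8.

25.80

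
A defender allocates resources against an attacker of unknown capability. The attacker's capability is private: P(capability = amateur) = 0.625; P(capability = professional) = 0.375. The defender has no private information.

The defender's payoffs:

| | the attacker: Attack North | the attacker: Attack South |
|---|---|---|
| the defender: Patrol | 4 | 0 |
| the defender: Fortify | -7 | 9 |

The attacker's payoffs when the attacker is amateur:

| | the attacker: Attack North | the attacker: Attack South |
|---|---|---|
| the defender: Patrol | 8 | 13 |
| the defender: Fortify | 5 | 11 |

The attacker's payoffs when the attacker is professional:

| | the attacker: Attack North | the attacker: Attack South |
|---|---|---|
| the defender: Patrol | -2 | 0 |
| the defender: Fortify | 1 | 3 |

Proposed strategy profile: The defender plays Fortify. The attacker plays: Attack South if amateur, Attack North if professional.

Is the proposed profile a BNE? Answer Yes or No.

No

A profile is a BNE iff every type of every player is best-responding given beliefs about the other side.
The defender plays Fortify: E[Fortify] = 0.625·(9) + 0.375·(-7) = 3; E[Patrol] = 1.5. Best-responding. ✓
The attacker (capability amateur), facing Fortify: Attack North gives 5, Attack South gives 11. Proposed Attack South is best. ✓
The attacker (capability professional), facing Fortify: Attack North gives 1, Attack South gives 3. Proposed Attack North is not best — profitable deviation exists. ✗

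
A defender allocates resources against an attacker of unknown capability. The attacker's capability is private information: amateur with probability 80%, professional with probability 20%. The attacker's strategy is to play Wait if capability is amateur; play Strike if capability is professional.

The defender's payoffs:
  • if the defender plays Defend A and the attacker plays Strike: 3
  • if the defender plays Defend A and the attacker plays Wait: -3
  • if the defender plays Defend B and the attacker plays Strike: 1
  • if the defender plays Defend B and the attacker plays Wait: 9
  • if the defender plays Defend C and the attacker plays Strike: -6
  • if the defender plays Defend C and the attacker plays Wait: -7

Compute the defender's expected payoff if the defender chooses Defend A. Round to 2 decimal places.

E[Defend A] = 0.8·(-3) + 0.2·3 = (-2.4) + 0.6 = -1.8

-1.80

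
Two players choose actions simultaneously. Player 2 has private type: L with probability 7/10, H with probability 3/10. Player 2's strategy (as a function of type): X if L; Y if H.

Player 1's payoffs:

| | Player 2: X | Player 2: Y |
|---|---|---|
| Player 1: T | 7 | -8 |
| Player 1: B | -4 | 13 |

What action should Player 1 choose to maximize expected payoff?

Compute Player 1's expected payoff for each action, taking the expectation over Player 2's type.
E[T] = 7/10·(7) + 3/10·(-8) = 5/2
E[B] = 7/10·(-4) + 3/10·(13) = 11/10
Best response: T (5/2 is the largest).

T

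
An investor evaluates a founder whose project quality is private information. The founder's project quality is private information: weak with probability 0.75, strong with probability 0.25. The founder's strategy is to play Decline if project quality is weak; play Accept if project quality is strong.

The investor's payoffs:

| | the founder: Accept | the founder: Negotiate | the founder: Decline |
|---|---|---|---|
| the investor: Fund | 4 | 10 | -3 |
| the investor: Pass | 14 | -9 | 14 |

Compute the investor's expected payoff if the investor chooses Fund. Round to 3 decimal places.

-1.250

E[Fund] = 0.75·(-3) + 0.25·4 = (-2.25) + 1 = -1.25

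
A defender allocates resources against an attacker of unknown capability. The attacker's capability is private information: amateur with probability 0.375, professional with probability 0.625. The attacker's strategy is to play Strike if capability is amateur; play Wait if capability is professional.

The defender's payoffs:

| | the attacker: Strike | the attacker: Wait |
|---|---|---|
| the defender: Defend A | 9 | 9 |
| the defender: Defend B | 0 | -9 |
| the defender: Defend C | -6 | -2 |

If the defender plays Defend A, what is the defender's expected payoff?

Take the expectation over the attacker's capability, weighting each type's action by its prior probability.
E[Defend A] = 0.375·9 + 0.625·9 = 3.375 + 5.625 = 9

9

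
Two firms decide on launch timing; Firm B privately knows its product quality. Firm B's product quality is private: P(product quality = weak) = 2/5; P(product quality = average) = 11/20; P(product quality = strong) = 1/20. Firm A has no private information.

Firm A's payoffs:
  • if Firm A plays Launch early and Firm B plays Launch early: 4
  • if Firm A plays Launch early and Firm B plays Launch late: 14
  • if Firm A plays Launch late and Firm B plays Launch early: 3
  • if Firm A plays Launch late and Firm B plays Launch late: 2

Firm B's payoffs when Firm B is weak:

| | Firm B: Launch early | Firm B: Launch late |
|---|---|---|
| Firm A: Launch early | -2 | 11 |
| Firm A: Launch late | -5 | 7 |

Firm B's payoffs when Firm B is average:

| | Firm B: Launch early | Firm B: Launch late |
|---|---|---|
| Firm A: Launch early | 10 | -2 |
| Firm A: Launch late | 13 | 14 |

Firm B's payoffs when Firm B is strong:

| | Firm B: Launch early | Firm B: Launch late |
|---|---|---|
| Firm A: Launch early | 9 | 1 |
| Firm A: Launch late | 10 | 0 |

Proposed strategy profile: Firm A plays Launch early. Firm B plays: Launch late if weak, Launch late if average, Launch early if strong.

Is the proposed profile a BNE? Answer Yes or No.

No

A profile is a BNE iff every type of every player is best-responding given beliefs about the other side.
Firm A plays Launch early: E[Launch early] = 2/5·(14) + 11/20·(14) + 1/20·(4) = 27/2; E[Launch late] = 41/20. Best-responding. ✓
Firm B (product quality weak), facing Launch early: Launch early gives -2, Launch late gives 11. Proposed Launch late is best. ✓
Firm B (product quality average), facing Launch early: Launch early gives 10, Launch late gives -2. Proposed Launch late is not best — profitable deviation exists. ✗
Firm B (product quality strong), facing Launch early: Launch early gives 9, Launch late gives 1. Proposed Launch early is best. ✓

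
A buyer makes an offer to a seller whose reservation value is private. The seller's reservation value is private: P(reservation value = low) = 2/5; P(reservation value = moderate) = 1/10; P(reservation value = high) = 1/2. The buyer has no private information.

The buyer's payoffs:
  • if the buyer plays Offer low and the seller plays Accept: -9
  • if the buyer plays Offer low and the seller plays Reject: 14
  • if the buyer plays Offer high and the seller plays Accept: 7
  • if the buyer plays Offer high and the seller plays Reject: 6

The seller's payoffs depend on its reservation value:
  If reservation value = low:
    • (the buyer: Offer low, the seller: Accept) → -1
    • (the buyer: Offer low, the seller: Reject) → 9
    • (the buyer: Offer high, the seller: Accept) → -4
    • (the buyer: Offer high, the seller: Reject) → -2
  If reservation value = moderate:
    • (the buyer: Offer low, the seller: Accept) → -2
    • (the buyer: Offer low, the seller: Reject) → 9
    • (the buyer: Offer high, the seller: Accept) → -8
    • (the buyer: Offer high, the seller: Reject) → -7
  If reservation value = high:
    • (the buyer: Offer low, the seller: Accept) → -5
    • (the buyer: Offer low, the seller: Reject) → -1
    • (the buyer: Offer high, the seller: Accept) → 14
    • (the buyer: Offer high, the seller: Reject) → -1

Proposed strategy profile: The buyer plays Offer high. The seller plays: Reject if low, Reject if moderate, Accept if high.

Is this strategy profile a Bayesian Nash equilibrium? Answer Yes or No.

The buyer plays Offer high: E[Offer high] = 2/5·(6) + 1/10·(6) + 1/2·(7) = 13/2; E[Offer low] = 5/2. Best-responding. ✓
The seller (reservation value low), facing Offer high: Accept gives -4, Reject gives -2. Proposed Reject is best. ✓
The seller (reservation value moderate), facing Offer high: Accept gives -8, Reject gives -7. Proposed Reject is best. ✓
The seller (reservation value high), facing Offer high: Accept gives 14, Reject gives -1. Proposed Accept is best. ✓

Yes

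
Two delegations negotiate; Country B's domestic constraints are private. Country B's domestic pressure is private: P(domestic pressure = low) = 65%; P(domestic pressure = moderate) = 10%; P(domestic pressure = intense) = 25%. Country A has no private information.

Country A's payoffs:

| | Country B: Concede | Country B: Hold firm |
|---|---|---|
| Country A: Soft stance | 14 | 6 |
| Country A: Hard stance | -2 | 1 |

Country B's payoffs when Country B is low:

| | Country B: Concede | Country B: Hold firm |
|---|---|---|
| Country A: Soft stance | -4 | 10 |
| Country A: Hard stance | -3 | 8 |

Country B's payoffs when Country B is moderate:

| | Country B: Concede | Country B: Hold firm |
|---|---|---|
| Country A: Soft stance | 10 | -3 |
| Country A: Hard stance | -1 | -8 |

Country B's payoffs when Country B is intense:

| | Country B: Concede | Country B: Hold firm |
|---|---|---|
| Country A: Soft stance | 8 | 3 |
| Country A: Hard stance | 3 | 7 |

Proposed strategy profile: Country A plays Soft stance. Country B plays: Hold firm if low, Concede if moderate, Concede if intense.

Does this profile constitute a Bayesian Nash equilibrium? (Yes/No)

Yes

Country A plays Soft stance: E[Soft stance] = 0.65·(6) + 0.1·(14) + 0.25·(14) = 8.8; E[Hard stance] = -0.05. Best-responding. ✓
Country B (domestic pressure low), facing Soft stance: Concede gives -4, Hold firm gives 10. Proposed Hold firm is best. ✓
Country B (domestic pressure moderate), facing Soft stance: Concede gives 10, Hold firm gives -3. Proposed Concede is best. ✓
Country B (domestic pressure intense), facing Soft stance: Concede gives 8, Hold firm gives 3. Proposed Concede is best. ✓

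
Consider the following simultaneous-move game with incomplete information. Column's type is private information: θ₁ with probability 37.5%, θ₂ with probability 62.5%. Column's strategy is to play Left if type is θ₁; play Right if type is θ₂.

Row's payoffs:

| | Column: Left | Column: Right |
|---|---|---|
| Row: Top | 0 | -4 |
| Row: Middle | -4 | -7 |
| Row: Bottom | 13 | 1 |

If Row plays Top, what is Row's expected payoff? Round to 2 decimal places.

-2.50

Take the expectation over Column's type, weighting each type's action by its prior probability.
E[Top] = 0.375·0 + 0.625·(-4) = 0 + (-2.5) = -2.5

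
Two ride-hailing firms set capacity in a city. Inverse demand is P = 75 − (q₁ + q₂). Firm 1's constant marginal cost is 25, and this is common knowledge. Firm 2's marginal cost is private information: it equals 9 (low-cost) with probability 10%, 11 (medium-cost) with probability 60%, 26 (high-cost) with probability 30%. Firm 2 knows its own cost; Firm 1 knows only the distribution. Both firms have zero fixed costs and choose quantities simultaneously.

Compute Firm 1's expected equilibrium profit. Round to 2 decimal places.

Type-c best response for Firm 2: q₂(c) = (75 − c)/2 − q₁/2.
Firm 1 maximizes expected profit; its first-order condition is 75 − 2q₁ − E[q₂] − 25 = 0.
Substituting E[q₂] and solving: E[c₂] = 15.3, so q₁ = (75 − 2·25 + 15.3)/3 = 13.4333.
E[P] = 75 − (q₁ + E[q₂]) = 38.4333; Firm 1's expected profit = (E[P] − 25)·q₁ = (38.4333 − 25)·13.4333 = 180.454.

180.45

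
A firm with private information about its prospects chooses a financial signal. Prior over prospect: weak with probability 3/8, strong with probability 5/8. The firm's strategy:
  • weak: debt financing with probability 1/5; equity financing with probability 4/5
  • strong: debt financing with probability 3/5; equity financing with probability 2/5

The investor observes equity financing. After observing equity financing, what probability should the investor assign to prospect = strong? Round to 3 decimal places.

0.455

P(equity financing) = (3/8)·(4/5) + (5/8)·(2/5) = 11/20
P(strong | equity financing) = ((5/8)·(2/5)) / (11/20) = (1/4) / (11/20) = 5/11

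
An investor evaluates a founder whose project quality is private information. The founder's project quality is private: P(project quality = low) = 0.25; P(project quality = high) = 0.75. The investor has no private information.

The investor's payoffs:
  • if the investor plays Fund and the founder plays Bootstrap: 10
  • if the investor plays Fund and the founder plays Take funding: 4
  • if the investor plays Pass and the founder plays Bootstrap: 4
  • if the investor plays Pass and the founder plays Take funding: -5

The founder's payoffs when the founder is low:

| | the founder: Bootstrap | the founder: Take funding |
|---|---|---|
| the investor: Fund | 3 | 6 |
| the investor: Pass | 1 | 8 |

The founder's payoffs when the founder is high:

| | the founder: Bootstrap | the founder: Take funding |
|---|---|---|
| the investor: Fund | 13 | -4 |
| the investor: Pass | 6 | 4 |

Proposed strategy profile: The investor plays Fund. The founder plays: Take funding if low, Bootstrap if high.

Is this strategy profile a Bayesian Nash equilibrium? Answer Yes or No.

Yes

The investor plays Fund: E[Fund] = 0.25·(4) + 0.75·(10) = 8.5; E[Pass] = 1.75. Best-responding. ✓
The founder (project quality low), facing Fund: Bootstrap gives 3, Take funding gives 6. Proposed Take funding is best. ✓
The founder (project quality high), facing Fund: Bootstrap gives 13, Take funding gives -4. Proposed Bootstrap is best. ✓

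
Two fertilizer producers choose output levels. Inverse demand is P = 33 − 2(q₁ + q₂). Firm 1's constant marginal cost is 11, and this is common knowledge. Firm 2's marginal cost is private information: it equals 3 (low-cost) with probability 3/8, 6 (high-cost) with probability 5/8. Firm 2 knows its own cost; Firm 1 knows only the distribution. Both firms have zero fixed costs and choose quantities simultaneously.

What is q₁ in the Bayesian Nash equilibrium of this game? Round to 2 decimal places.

Type-c best response for Firm 2: q₂(c) = (33 − c)/4 − q₁/2.
Firm 1 maximizes expected profit; its first-order condition is 33 − 4q₁ − 2E[q₂] − 11 = 0.
Substituting E[q₂] and solving: E[c₂] = 4.875, so q₁ = (33 − 2·11 + 4.875)/6 = 2.64583.

2.65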